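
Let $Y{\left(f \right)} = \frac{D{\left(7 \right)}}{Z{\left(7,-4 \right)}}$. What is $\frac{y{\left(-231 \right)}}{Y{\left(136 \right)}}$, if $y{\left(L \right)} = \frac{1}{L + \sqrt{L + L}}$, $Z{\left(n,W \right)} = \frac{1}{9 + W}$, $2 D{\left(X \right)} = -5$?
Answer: $\frac{2}{5825} + \frac{2 i \sqrt{462}}{1345575} \approx 0.00034335 + 3.1948 \cdot 10^{-5} i$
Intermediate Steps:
$D{\left(X \right)} = - \frac{5}{2}$ ($D{\left(X \right)} = \frac{1}{2} \left(-5\right) = - \frac{5}{2}$)
$Y{\left(f \right)} = - \frac{25}{2}$ ($Y{\left(f \right)} = - \frac{5}{2 \frac{1}{9 - 4}} = - \frac{5}{2 \cdot \frac{1}{5}} = - \frac{5 \frac{1}{\frac{1}{5}}}{2} = \left(- \frac{5}{2}\right) 5 = - \frac{25}{2}$)
$y{\left(L \right)} = \frac{1}{L + \sqrt{2} \sqrt{L}}$ ($y{\left(L \right)} = \frac{1}{L + \sqrt{2 L}} = \frac{1}{L + \sqrt{2} \sqrt{L}}$)
$\frac{y{\left(-231 \right)}}{Y{\left(136 \right)}} = \frac{1}{\left(-231 + \sqrt{2} \sqrt{-231}\right) \left(- \frac{25}{2}\right)} = \frac{1}{-231 + \sqrt{2} i \sqrt{231}} \left(- \frac{2}{25}\right) = \frac{1}{-231 + i \sqrt{462}} \left(- \frac{2}{25}\right) = - \frac{2}{25 \left(-231 + i \sqrt{462}\right)}$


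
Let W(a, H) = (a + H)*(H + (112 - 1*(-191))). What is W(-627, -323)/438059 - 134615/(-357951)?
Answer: 65770381285/156803657109 ≈ 0.41944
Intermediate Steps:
W(a, H) = (303 + H)*(H + a) (W(a, H) = (H + a)*(H + (112 + 191)) = (H + a)*(H + 303) = (H + a)*(303 + H) = (303 + H)*(H + a))
W(-627, -323)/438059 - 134615/(-357951) = ((-323)² + 303*(-323) + 303*(-627) - 323*(-627))/438059 - 134615/(-357951) = (104329 - 97869 - 189981 + 202521)*(1/438059) - 134615*(-1/357951) = 19000*(1/438059) + 134615/357951 = 19000/438059 + 134615/357951 = 65770381285/156803657109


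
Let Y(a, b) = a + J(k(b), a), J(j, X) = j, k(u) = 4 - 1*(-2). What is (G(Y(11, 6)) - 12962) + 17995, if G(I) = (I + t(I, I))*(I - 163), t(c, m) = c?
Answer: 69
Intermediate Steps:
k(u) = 6 (k(u) = 4 + 2 = 6)
Y(a, b) = 6 + a (Y(a, b) = a + 6 = 6 + a)
G(I) = 2*I*(-163 + I) (G(I) = (I + I)*(I - 163) = (2*I)*(-163 + I) = 2*I*(-163 + I))
(G(Y(11, 6)) - 12962) + 17995 = (2*(6 + 11)*(-163 + (6 + 11)) - 12962) + 17995 = (2*17*(-163 + 17) - 12962) + 17995 = (2*17*(-146) - 12962) + 17995 = (-4964 - 12962) + 17995 = -17926 + 17995 = 69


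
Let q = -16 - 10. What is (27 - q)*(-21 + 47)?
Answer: 1378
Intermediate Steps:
q = -26
(27 - q)*(-21 + 47) = (27 - 1*(-26))*(-21 + 47) = (27 + 26)*26 = 53*26 = 1378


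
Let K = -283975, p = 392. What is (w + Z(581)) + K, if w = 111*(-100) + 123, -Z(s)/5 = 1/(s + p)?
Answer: -286988301/973 ≈ -2.9495e+5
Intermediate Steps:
Z(s) = -5/(392 + s) (Z(s) = -5/(s + 392) = -5/(392 + s))
w = -10977 (w = -11100 + 123 = -10977)
(w + Z(581)) + K = (-10977 - 5/(392 + 581)) - 283975 = (-10977 - 5/973) - 283975 = -10680626/973 - 283975 = -286988301/973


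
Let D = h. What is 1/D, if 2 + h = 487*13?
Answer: 1/6329 ≈ 0.00015800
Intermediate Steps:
h = 6329 (h = -2 + 487*13 = -2 + 6331 = 6329)
D = 6329
1/D = 1/6329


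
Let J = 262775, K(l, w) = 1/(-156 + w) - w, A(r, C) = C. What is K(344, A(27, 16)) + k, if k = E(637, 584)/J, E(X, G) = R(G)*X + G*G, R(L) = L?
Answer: -97809963/7357700 ≈ -13.294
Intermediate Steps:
E(X, G) = G² + G*X (E(X, G) = G*X + G*G = G*X + G² = G² + G*X)
k = 713064/262775 (k = (584*(584 + 637))/262775 = (584*1221)*(1/262775) = 713064*(1/262775) = 713064/262775 ≈ 2.7136)
K(344, A(27, 16)) + k = (1 - 1*16² + 156*16)/(-156 + 16) + 713064/262775 = (1 - 1*256 + 2496)/(-140) + 713064/262775 = -(1 - 256 + 2496)/140 + 713064/262775 = -1/140*2241 + 713064/262775 = -2241/140 + 713064/262775 = -97809963/7357700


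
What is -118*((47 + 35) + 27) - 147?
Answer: -13009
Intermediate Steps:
-118*((47 + 35) + 27) - 147 = -118*(82 + 27) - 147 = -118*109 - 147 = -12862 - 147 = -13009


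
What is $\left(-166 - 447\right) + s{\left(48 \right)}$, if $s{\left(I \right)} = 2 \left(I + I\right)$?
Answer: $-421$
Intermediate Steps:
$s{\left(I \right)} = 4 I$ ($s{\left(I \right)} = 2 \cdot 2 I = 4 I$)
$\left(-166 - 447\right) + s{\left(48 \right)} = \left(-166 - 447\right) + 4 \cdot 48 = -613 + 192 = -421$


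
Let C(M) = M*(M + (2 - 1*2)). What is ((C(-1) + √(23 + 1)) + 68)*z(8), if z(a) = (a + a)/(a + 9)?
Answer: 1104/17 + 32*√6/17 ≈ 69.552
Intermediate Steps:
z(a) = 2*a/(9 + a) (z(a) = (2*a)/(9 + a) = 2*a/(9 + a))
C(M) = M² (C(M) = M*(M + (2 - 2)) = M*(M + 0) = M*M = M²)
((C(-1) + √(23 + 1)) + 68)*z(8) = (((-1)² + √(23 + 1)) + 68)*(2*8/(9 + 8)) = ((1 + √24) + 68)*(2*8/17) = ((1 + 2*√6) + 68)*(2*8*(1/17)) = (69 + 2*√6)*(16/17) = 1104/17 + 32*√6/17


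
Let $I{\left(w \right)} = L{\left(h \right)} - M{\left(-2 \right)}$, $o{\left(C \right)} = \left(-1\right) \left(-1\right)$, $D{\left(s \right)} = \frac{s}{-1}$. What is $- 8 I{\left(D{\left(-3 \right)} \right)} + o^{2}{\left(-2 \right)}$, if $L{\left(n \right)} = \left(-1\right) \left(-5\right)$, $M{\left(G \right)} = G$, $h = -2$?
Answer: $-55$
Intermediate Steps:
$L{\left(n \right)} = 5$
$D{\left(s \right)} = - s$ ($D{\left(s \right)} = s \left(-1\right) = - s$)
$o{\left(C \right)} = 1$
$I{\left(w \right)} = 7$ ($I{\left(w \right)} = 5 - -2 = 5 + 2 = 7$)
$- 8 I{\left(D{\left(-3 \right)} \right)} + o^{2}{\left(-2 \right)} = \left(-8\right) 7 + 1^{2} = -56 + 1 = -55$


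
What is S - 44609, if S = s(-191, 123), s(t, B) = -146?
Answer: -44755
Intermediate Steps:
S = -146
S - 44609 = -146 - 44609 = -44755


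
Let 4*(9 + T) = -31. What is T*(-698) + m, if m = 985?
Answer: 25353/2 ≈ 12677.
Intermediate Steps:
T = -67/4 (T = -9 + (1/4)*(-31) = -9 - 31/4 = -67/4 ≈ -16.750)
T*(-698) + m = -67/4*(-698) + 985 = 23383/2 + 985 = 25353/2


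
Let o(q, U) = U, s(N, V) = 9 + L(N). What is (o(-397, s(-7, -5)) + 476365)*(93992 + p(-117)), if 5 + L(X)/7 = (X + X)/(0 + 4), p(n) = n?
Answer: 89428047375/2 ≈ 4.4714e+10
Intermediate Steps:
L(X) = -35 + 7*X/2 (L(X) = -35 + 7*((X + X)/(0 + 4)) = -35 + 7*((2*X)/4) = -35 + 7*((2*X)*(1/4)) = -35 + 7*(X/2) = -35 + 7*X/2)
s(N, V) = -26 + 7*N/2 (s(N, V) = 9 + (-35 + 7*N/2) = -26 + 7*N/2)
(o(-397, s(-7, -5)) + 476365)*(93992 + p(-117)) = ((-26 + (7/2)*(-7)) + 476365)*(93992 - 117) = ((-26 - 49/2) + 476365)*93875 = (-101/2 + 476365)*93875 = (952629/2)*93875 = 89428047375/2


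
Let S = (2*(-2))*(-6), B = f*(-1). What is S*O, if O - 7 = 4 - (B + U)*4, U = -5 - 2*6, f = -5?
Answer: 1416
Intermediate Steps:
U = -17 (U = -5 - 12 = -17)
B = 5 (B = -5*(-1) = 5)
S = 24 (S = -4*(-6) = 24)
O = 59 (O = 7 + (4 - (5 - 17)*4) = 7 + (4 - (-12)*4) = 7 + (4 - 1*(-48)) = 7 + (4 + 48) = 7 + 52 = 59)
S*O = 24*59 = 1416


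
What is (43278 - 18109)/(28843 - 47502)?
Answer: -25169/18659 ≈ -1.3489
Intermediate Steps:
(43278 - 18109)/(28843 - 47502) = 25169/(-18659) = 25169*(-1/18659) = -25169/18659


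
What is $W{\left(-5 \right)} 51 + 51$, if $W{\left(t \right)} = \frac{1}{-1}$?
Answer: $0$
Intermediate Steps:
$W{\left(t \right)} = -1$
$W{\left(-5 \right)} 51 + 51 = \left(-1\right) 51 + 51 = -51 + 51 = 0$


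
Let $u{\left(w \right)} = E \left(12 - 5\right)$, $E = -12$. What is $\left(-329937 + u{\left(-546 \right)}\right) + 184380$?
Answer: $-145641$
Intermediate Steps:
$u{\left(w \right)} = -84$ ($u{\left(w \right)} = - 12 \left(12 - 5\right) = \left(-12\right) 7 = -84$)
$\left(-329937 + u{\left(-546 \right)}\right) + 184380 = \left(-329937 - 84\right) + 184380 = -330021 + 184380 = -145641$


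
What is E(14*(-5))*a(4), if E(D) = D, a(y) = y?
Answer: -280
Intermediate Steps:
E(14*(-5))*a(4) = (14*(-5))*4 = -70*4 = -280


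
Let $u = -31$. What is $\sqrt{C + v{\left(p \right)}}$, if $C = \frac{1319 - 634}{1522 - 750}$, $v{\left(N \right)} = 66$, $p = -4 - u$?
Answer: $\frac{\sqrt{9965941}}{386} \approx 8.1785$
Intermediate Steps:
$p = 27$ ($p = -4 - -31 = -4 + 31 = 27$)
$C = \frac{685}{772} \approx 0.88731$
$\sqrt{C + v{\left(p \right)}} = \sqrt{\frac{685}{772} + 66} = \sqrt{\frac{51637}{772}} = \frac{\sqrt{9965941}}{386}$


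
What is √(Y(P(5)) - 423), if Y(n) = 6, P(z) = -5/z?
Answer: I*√417 ≈ 20.421*I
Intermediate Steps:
√(Y(P(5)) - 423) = √(6 - 423) = √(-417) = I*√417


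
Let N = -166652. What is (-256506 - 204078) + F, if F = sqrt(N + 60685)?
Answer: -460584 + I*sqrt(105967) ≈ -4.6058e+5 + 325.53*I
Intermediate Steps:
F = I*sqrt(105967) (F = sqrt(-166652 + 60685) = sqrt(-105967) = I*sqrt(105967) ≈ 325.53*I)
(-256506 - 204078) + F = (-256506 - 204078) + I*sqrt(105967) = -460584 + I*sqrt(105967)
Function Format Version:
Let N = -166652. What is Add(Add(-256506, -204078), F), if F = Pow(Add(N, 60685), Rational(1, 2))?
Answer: Add(-460584, Mul(I, Pow(105967, Rational(1, 2)))) ≈ Add(-4.6058e+5, Mul(325.53, I))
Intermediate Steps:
F = Mul(I, Pow(105967, Rational(1, 2))) (F = Pow(Add(-166652, 60685), Rational(1, 2)) = Pow(-105967, Rational(1, 2)) = Mul(I, Pow(105967, Rational(1, 2))) ≈ Mul(325.53, I))
Add(Add(-256506, -204078), F) = Add(Add(-256506, -204078), Mul(I, Pow(105967, Rational(1, 2)))) = Add(-460584, Mul(I, Pow(105967, Rational(1, 2))))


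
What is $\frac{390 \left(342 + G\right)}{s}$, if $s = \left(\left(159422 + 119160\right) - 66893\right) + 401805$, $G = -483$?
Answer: $- \frac{3055}{34083} \approx -0.089634$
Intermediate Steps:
$s = 613494$ ($s = \left(278582 - 66893\right) + 401805 = 211689 + 401805 = 613494$)
$\frac{390 \left(342 + G\right)}{s} = \frac{390 \left(342 - 483\right)}{613494} = 390 \left(-141\right) \frac{1}{613494} = \left(-54990\right) \frac{1}{613494} = - \frac{3055}{34083}$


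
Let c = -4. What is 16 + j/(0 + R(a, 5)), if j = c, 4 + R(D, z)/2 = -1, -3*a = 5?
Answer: 82/5 ≈ 16.400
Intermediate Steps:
a = -5/3 (a = -⅓*5 = -5/3 ≈ -1.6667)
R(D, z) = -10 (R(D, z) = -8 + 2*(-1) = -8 - 2 = -10)
j = -4
16 + j/(0 + R(a, 5)) = 16 - 4/(0 - 10) = 16 - 4/(-10) = 16 - 4*(-⅒) = 16 + ⅖ = 82/5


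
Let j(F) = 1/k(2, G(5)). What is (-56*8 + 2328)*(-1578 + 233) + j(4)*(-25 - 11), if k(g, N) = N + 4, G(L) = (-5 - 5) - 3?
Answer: -2528596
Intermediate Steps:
G(L) = -13 (G(L) = -10 - 3 = -13)
k(g, N) = 4 + N
j(F) = -1/9 (j(F) = 1/(4 - 13) = 1/(-9) = -1/9)
(-56*8 + 2328)*(-1578 + 233) + j(4)*(-25 - 11) = (-56*8 + 2328)*(-1578 + 233) - (-25 - 11)/9 = (-448 + 2328)*(-1345) - 1/9*(-36) = 1880*(-1345) + 4 = -2528600 + 4 = -2528596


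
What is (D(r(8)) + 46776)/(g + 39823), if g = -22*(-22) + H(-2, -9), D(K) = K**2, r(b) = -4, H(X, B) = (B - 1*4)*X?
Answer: 46792/40333 ≈ 1.1601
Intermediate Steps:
H(X, B) = X*(-4 + B) (H(X, B) = (B - 4)*X = (-4 + B)*X = X*(-4 + B))
g = 510 (g = -22*(-22) - 2*(-4 - 9) = 484 - 2*(-13) = 484 + 26 = 510)
(D(r(8)) + 46776)/(g + 39823) = ((-4)**2 + 46776)/(510 + 39823) = (16 + 46776)/40333 = 46792*(1/40333) = 46792/40333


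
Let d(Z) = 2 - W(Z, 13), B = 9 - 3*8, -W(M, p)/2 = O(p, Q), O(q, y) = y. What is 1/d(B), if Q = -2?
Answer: -½ ≈ -0.50000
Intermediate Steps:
W(M, p) = 4 (W(M, p) = -2*(-2) = 4)
B = -15 (B = 9 - 24 = -15)
d(Z) = -2 (d(Z) = 2 - 1*4 = 2 - 4 = -2)
1/d(B) = 1/(-2) = -½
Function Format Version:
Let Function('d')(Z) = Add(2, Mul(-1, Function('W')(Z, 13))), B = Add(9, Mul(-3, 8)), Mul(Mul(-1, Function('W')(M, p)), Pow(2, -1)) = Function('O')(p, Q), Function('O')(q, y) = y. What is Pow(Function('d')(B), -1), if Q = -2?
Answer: Rational(-1, 2) ≈ -0.50000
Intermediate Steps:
Function('W')(M, p) = 4 (Function('W')(M, p) = Mul(-2, -2) = 4)
B = -15 (B = Add(9, -24) = -15)
Function('d')(Z) = -2 (Function('d')(Z) = Add(2, Mul(-1, 4)) = Add(2, -4) = -2)
Pow(Function('d')(B), -1) = Pow(-2, -1) = Rational(-1, 2)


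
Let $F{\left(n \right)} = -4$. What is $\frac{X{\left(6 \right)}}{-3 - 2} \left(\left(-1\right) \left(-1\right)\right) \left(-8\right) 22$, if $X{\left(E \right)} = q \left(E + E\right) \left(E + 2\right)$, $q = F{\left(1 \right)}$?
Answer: $- \frac{67584}{5} \approx -13517.0$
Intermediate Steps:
$q = -4$
$X{\left(E \right)} = - 8 E \left(2 + E\right)$ ($X{\left(E \right)} = - 4 \left(E + E\right) \left(E + 2\right) = - 4 \cdot 2 E \left(2 + E\right) = - 8 E \left(2 + E\right)$)
$\frac{X{\left(6 \right)}}{-3 - 2} \left(\left(-1\right) \left(-1\right)\right) \left(-8\right) 22 = \frac{\left(-8\right) 6 \left(2 + 6\right)}{-3 - 2} \left(\left(-1\right) \left(-1\right)\right) \left(-8\right) 22 = \frac{\left(-8\right) 6 \cdot 8}{-5} \cdot 1 \left(-8\right) 22 = \left(-384\right) \left(- \frac{1}{5}\right) 1 \left(-8\right) 22 = \frac{384}{5} \cdot 1 \left(-8\right) 22 = \frac{384}{5} \left(-8\right) 22 = \left(- \frac{3072}{5}\right) 22 = - \frac{67584}{5}$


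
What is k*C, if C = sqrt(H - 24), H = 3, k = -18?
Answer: -18*I*sqrt(21) ≈ -82.486*I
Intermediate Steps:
C = I*sqrt(21) (C = sqrt(3 - 24) = sqrt(-21) = I*sqrt(21) ≈ 4.5826*I)
k*C = -18*I*sqrt(21)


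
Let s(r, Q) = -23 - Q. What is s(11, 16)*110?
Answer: -4290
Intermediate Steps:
s(11, 16)*110 = (-23 - 1*16)*110 = (-23 - 16)*110 = -39*110 = -4290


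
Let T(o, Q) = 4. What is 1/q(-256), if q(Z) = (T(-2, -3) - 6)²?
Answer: ¼ ≈ 0.25000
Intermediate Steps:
q(Z) = 4 (q(Z) = (4 - 6)² = (-2)² = 4)
1/q(-256) = 1/4 = ¼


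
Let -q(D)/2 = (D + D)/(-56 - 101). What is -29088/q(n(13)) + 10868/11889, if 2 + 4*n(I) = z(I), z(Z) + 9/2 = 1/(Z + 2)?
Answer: 1628848360244/2294577 ≈ 7.0987e+5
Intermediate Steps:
z(Z) = -9/2 + 1/(2 + Z) (z(Z) = -9/2 + 1/(Z + 2) = -9/2 + 1/(2 + Z))
n(I) = -½ + (-16 - 9*I)/(8*(2 + I)) (n(I) = -½ + ((-16 - 9*I)/(2*(2 + I)))/4 = -½ + (-16 - 9*I)/(8*(2 + I)))
q(D) = 4*D/157 (q(D) = -2*(D + D)/(-56 - 101) = -2*2*D/(-157) = -2*2*D*(-1)/157 = -(-4)*D/157 = 4*D/157)
-29088/q(n(13)) + 10868/11889 = -29088*314*(2 + 13)/(-24 - 13*13) + 10868/11889 = -29088*4710/(-24 - 169) + 10868*(1/11889) = -29088/(4*((⅛)*(1/15)*(-193))/157) + 10868/11889 = -29088/((4/157)*(-193/120)) + 10868/11889 = -29088/(-193/4710) + 10868/11889 = -29088*(-4710/193) + 10868/11889 = 137004480/193 + 10868/11889 = 1628848360244/2294577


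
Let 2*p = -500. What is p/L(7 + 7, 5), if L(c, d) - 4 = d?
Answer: -250/9 ≈ -27.778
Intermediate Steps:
L(c, d) = 4 + d
p = -250 (p = (½)*(-500) = -250)
p/L(7 + 7, 5) = -250/(4 + 5) = -250/9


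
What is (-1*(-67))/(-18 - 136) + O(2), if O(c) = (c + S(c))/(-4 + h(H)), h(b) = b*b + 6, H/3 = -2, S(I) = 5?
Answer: -367/1463 ≈ -0.25085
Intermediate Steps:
H = -6 (H = 3*(-2) = -6)
h(b) = 6 + b**2 (h(b) = b**2 + 6 = 6 + b**2)
O(c) = 5/38 + c/38 (O(c) = (c + 5)/(-4 + (6 + (-6)**2)) = (5 + c)/(-4 + (6 + 36)) = (5 + c)/(-4 + 42) = (5 + c)/38 = (5 + c)*(1/38) = 5/38 + c/38)
(-1*(-67))/(-18 - 136) + O(2) = (-1*(-67))/(-18 - 136) + (5/38 + (1/38)*2) = 67/(-154) + (5/38 + 1/19) = -1/154*67 + 7/38 = -67/154 + 7/38 = -367/1463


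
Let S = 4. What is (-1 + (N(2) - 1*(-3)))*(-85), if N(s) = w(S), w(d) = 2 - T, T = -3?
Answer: -595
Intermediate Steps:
w(d) = 5 (w(d) = 2 - 1*(-3) = 2 + 3 = 5)
N(s) = 5
(-1 + (N(2) - 1*(-3)))*(-85) = (-1 + (5 - 1*(-3)))*(-85) = (-1 + (5 + 3))*(-85) = (-1 + 8)*(-85) = 7*(-85) = -595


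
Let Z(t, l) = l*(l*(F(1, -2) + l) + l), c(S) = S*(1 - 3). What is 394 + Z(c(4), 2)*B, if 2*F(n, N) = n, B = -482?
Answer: -6354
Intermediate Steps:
F(n, N) = n/2
c(S) = -2*S (c(S) = S*(-2) = -2*S)
Z(t, l) = l*(l + l*(1/2 + l)) (Z(t, l) = l*(l*((1/2)*1 + l) + l) = l*(l*(1/2 + l) + l) = l*(l + l*(1/2 + l)))
394 + Z(c(4), 2)*B = 394 + (2**2*(3/2 + 2))*(-482) = 394 + (4*(7/2))*(-482) = 394 + 14*(-482) = 394 - 6748 = -6354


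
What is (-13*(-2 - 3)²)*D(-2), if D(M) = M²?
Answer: -1300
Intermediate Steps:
(-13*(-2 - 3)²)*D(-2) = -13*(-2 - 3)²*(-2)² = -13*(-5)²*4 = -13*25*4 = -325*4 = -1300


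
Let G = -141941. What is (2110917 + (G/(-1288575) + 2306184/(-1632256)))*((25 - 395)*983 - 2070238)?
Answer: -112566438813202115151773/21909211200 ≈ -5.1379e+12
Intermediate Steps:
(2110917 + (G/(-1288575) + 2306184/(-1632256)))*((25 - 395)*983 - 2070238) = (2110917 + (-141941/(-1288575) + 2306184/(-1632256)))*((25 - 395)*983 - 2070238) = (2110917 + (-141941*(-1/1288575) + 2306184*(-1/1632256)))*(-370*983 - 2070238) = (2110917 + (141941/1288575 - 288273/204032))*(-363710 - 2070238) = (2110917 - 342500874863/262910534400)*(-2433948) = (554981974043169937/262910534400)*(-2433948) = -112566438813202115151773/21909211200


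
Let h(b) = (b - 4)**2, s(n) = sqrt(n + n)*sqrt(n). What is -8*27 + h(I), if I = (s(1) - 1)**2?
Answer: -207 + 4*sqrt(2) ≈ -201.34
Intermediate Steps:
s(n) = n*sqrt(2) (s(n) = sqrt(2*n)*sqrt(n) = (sqrt(2)*sqrt(n))*sqrt(n) = n*sqrt(2))
I = (-1 + sqrt(2))**2 (I = (1*sqrt(2) - 1)**2 = (sqrt(2) - 1)**2 = (-1 + sqrt(2))**2 ≈ 0.17157)
h(b) = (-4 + b)**2
-8*27 + h(I) = -8*27 + (-4 + (1 - sqrt(2))**2)**2 = -216 + (-4 + (1 - sqrt(2))**2)**2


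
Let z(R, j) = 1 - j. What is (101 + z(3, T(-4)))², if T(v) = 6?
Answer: 9216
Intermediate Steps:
(101 + z(3, T(-4)))² = (101 + (1 - 1*6))² = (101 + (1 - 6))² = (101 - 5)² = 96² = 9216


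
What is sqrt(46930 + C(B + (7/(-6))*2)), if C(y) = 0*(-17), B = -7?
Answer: 19*sqrt(130) ≈ 216.63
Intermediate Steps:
C(y) = 0
sqrt(46930 + C(B + (7/(-6))*2)) = sqrt(46930 + 0) = sqrt(46930) = 19*sqrt(130)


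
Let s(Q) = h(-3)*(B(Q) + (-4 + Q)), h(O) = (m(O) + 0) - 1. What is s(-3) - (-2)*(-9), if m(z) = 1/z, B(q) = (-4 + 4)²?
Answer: -26/3 ≈ -8.6667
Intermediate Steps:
B(q) = 0 (B(q) = 0² = 0)
m(z) = 1/z
h(O) = -1 + 1/O (h(O) = (1/O + 0) - 1 = 1/O - 1 = -1 + 1/O)
s(Q) = 16/3 - 4*Q/3 (s(Q) = ((1 - 1*(-3))/(-3))*(0 + (-4 + Q)) = (-(1 + 3)/3)*(-4 + Q) = (-⅓*4)*(-4 + Q) = -4*(-4 + Q)/3 = 16/3 - 4*Q/3)
s(-3) - (-2)*(-9) = (16/3 - 4/3*(-3)) - (-2)*(-9) = (16/3 + 4) - 1*18 = 28/3 - 18 = -26/3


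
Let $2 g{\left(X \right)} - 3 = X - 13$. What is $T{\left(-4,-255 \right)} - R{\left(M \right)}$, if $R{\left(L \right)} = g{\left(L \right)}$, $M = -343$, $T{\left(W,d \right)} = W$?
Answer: $\frac{345}{2} \approx 172.5$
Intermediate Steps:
$g{\left(X \right)} = -5 + \frac{X}{2}$ ($g{\left(X \right)} = \frac{3}{2} + \frac{X - 13}{2} = \frac{3}{2} + \frac{-13 + X}{2} = \frac{3}{2} + \left(- \frac{13}{2} + \frac{X}{2}\right) = -5 + \frac{X}{2}$)
$R{\left(L \right)} = -5 + \frac{L}{2}$
$T{\left(-4,-255 \right)} - R{\left(M \right)} = -4 - \left(-5 + \frac{1}{2} \left(-343\right)\right) = -4 - \left(-5 - \frac{343}{2}\right) = -4 - - \frac{353}{2} = -4 + \frac{353}{2} = \frac{345}{2}$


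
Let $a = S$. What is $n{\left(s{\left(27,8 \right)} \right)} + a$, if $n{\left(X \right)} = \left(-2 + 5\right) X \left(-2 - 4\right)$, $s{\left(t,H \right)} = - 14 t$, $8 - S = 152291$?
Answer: $-145479$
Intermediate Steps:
$S = -152283$ ($S = 8 - 152291 = -152283$)
$a = -152283$
$n{\left(X \right)} = - 18 X$ ($n{\left(X \right)} = 3 X \left(-6\right) = - 18 X$)
$n{\left(s{\left(27,8 \right)} \right)} + a = - 18 \left(\left(-14\right) 27\right) - 152283 = \left(-18\right) \left(-378\right) - 152283 = 6804 - 152283 = -145479$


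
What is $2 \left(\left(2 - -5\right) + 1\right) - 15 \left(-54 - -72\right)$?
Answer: $-254$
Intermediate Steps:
$2 \left(\left(2 - -5\right) + 1\right) - 15 \left(-54 - -72\right) = 2 \left(\left(2 + 5\right) + 1\right) - 15 \left(-54 + 72\right) = 2 \left(7 + 1\right) - 270 = 2 \cdot 8 - 270 = 16 - 270 = -254$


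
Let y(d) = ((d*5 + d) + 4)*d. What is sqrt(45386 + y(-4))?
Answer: sqrt(45466) ≈ 213.23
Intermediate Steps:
y(d) = d*(4 + 6*d) (y(d) = ((5*d + d) + 4)*d = (6*d + 4)*d = (4 + 6*d)*d = d*(4 + 6*d))
sqrt(45386 + y(-4)) = sqrt(45386 + 2*(-4)*(2 + 3*(-4))) = sqrt(45386 + 2*(-4)*(2 - 12)) = sqrt(45386 + 2*(-4)*(-10)) = sqrt(45386 + 80) = sqrt(45466)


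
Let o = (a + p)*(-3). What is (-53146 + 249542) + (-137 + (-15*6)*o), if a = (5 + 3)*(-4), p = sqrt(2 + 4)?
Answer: 187619 + 270*sqrt(6) ≈ 1.8828e+5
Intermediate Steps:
p = sqrt(6) ≈ 2.4495
a = -32 (a = 8*(-4) = -32)
o = 96 - 3*sqrt(6) (o = (-32 + sqrt(6))*(-3) = 96 - 3*sqrt(6) ≈ 88.651)
(-53146 + 249542) + (-137 + (-15*6)*o) = (-53146 + 249542) + (-137 + (-15*6)*(96 - 3*sqrt(6))) = 196396 + (-137 - 90*(96 - 3*sqrt(6))) = 196396 + (-137 + (-8640 + 270*sqrt(6))) = 196396 + (-8777 + 270*sqrt(6)) = 187619 + 270*sqrt(6)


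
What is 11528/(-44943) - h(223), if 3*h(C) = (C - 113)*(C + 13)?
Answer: -388918288/44943 ≈ -8653.6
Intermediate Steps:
h(C) = (-113 + C)*(13 + C)/3 (h(C) = ((C - 113)*(C + 13))/3 = ((-113 + C)*(13 + C))/3 = (-113 + C)*(13 + C)/3)
11528/(-44943) - h(223) = 11528/(-44943) - (-1469/3 - 100/3*223 + (1/3)*223**2) = 11528*(-1/44943) - (-1469/3 - 22300/3 + (1/3)*49729) = -11528/44943 - (-1469/3 - 22300/3 + 49729/3) = -11528/44943 - 1*25960/3 = -11528/44943 - 25960/3 = -388918288/44943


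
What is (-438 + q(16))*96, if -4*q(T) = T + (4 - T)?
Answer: -42144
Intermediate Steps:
q(T) = -1 (q(T) = -(T + (4 - T))/4 = -1/4*4 = -1)
(-438 + q(16))*96 = (-438 - 1)*96 = -439*96 = -42144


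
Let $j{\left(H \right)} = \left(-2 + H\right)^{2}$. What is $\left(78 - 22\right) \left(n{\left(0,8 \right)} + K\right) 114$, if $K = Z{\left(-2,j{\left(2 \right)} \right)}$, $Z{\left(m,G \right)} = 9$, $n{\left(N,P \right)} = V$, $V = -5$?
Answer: $25536$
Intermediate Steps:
$n{\left(N,P \right)} = -5$
$K = 9$
$\left(78 - 22\right) \left(n{\left(0,8 \right)} + K\right) 114 = \left(78 - 22\right) \left(-5 + 9\right) 114 = 56 \cdot 4 \cdot 114 = 224 \cdot 114 = 25536$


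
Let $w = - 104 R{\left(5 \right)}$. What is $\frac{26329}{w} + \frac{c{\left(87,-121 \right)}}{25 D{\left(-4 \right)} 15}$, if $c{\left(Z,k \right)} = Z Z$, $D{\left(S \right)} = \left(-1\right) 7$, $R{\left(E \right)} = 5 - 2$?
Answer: $- \frac{23825051}{273000} \approx -87.271$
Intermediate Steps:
$R{\left(E \right)} = 3$ ($R{\left(E \right)} = 5 - 2 = 3$)
$D{\left(S \right)} = -7$
$c{\left(Z,k \right)} = Z^{2}$
$w = -312$ ($w = \left(-104\right) 3 = -312$)
$\frac{26329}{w} + \frac{c{\left(87,-121 \right)}}{25 D{\left(-4 \right)} 15} = \frac{26329}{-312} + \frac{87^{2}}{25 \left(-7\right) 15} = 26329 \left(- \frac{1}{312}\right) + \frac{7569}{\left(-175\right) 15} = - \frac{26329}{312} + \frac{7569}{-2625} = - \frac{26329}{312} + 7569 \left(- \frac{1}{2625}\right) = - \frac{26329}{312} - \frac{2523}{875} = - \frac{23825051}{273000}$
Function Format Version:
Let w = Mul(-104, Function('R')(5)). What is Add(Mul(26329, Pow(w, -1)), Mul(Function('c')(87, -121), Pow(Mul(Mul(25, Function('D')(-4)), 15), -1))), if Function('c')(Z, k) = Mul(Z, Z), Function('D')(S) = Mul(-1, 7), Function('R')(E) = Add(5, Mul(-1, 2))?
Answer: Rational(-23825051, 273000) ≈ -87.271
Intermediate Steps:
Function('R')(E) = 3 (Function('R')(E) = Add(5, -2) = 3)
Function('D')(S) = -7
Function('c')(Z, k) = Pow(Z, 2)
w = -312 (w = Mul(-104, 3) = -312)
Add(Mul(26329, Pow(w, -1)), Mul(Function('c')(87, -121), Pow(Mul(Mul(25, Function('D')(-4)), 15), -1))) = Add(Mul(26329, Pow(-312, -1)), Mul(Pow(87, 2), Pow(Mul(Mul(25, -7), 15), -1))) = Add(Mul(26329, Rational(-1, 312)), Mul(7569, Pow(Mul(-175, 15), -1))) = Add(Rational(-26329, 312), Mul(7569, Pow(-2625, -1))) = Add(Rational(-26329, 312), Mul(7569, Rational(-1, 2625))) = Add(Rational(-26329, 312), Rational(-2523, 875)) = Rational(-23825051, 273000)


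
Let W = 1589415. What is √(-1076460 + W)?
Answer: 3*√56995 ≈ 716.21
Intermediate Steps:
√(-1076460 + W) = √(-1076460 + 1589415) = √512955 = 3*√56995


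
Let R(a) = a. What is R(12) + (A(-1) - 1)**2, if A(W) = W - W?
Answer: 13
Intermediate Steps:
A(W) = 0
R(12) + (A(-1) - 1)**2 = 12 + (0 - 1)**2 = 12 + (-1)**2 = 12 + 1 = 13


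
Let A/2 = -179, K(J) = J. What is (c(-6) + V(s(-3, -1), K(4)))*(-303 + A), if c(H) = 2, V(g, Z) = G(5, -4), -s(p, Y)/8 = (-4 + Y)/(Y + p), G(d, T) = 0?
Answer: -1322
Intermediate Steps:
s(p, Y) = -8*(-4 + Y)/(Y + p)
V(g, Z) = 0
A = -358 (A = 2*(-179) = -358)
(c(-6) + V(s(-3, -1), K(4)))*(-303 + A) = (2 + 0)*(-303 - 358) = 2*(-661) = -1322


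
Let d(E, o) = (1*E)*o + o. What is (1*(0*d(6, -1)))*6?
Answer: 0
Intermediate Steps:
d(E, o) = o + E*o (d(E, o) = E*o + o = o + E*o)
(1*(0*d(6, -1)))*6 = (1*(0*(-(1 + 6))))*6 = (1*(0*(-1*7)))*6 = (1*(0*(-7)))*6 = (1*0)*6 = 0*6 = 0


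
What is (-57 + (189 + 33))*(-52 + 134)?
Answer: 13530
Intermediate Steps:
(-57 + (189 + 33))*(-52 + 134) = (-57 + 222)*82 = 165*82 = 13530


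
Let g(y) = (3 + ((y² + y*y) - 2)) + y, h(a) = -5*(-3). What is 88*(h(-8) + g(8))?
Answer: 13376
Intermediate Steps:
h(a) = 15
g(y) = 1 + y + 2*y² (g(y) = (3 + ((y² + y²) - 2)) + y = (3 + (2*y² - 2)) + y = (3 + (-2 + 2*y²)) + y = (1 + 2*y²) + y = 1 + y + 2*y²)
88*(h(-8) + g(8)) = 88*(15 + (1 + 8 + 2*8²)) = 88*(15 + (1 + 8 + 2*64)) = 88*(15 + (1 + 8 + 128)) = 88*(15 + 137) = 88*152 = 13376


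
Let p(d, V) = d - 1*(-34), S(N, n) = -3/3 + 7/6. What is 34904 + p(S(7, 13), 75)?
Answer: 209629/6 ≈ 34938.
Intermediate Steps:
S(N, n) = ⅙ (S(N, n) = -3*⅓ + 7*(⅙) = -1 + 7/6 = ⅙)
p(d, V) = 34 + d (p(d, V) = d + 34 = 34 + d)
34904 + p(S(7, 13), 75) = 34904 + (34 + ⅙) = 34904 + 205/6 = 209629/6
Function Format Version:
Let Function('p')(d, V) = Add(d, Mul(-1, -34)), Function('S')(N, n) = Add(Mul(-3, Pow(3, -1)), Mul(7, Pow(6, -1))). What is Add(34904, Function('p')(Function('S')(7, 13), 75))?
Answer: Rational(209629, 6) ≈ 34938.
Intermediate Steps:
Function('S')(N, n) = Rational(1, 6) (Function('S')(N, n) = Add(Mul(-3, Rational(1, 3)), Mul(7, Rational(1, 6))) = Add(-1, Rational(7, 6)) = Rational(1, 6))
Function('p')(d, V) = Add(34, d) (Function('p')(d, V) = Add(d, 34) = Add(34, d))
Add(34904, Function('p')(Function('S')(7, 13), 75)) = Add(34904, Add(34, Rational(1, 6))) = Add(34904, Rational(205, 6)) = Rational(209629, 6)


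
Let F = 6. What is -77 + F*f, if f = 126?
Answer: 679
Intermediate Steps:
-77 + F*f = -77 + 6*126 = -77 + 756 = 679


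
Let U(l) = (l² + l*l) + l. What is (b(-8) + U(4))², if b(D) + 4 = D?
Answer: 576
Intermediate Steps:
b(D) = -4 + D
U(l) = l + 2*l² (U(l) = (l² + l²) + l = 2*l² + l = l + 2*l²)
(b(-8) + U(4))² = ((-4 - 8) + 4*(1 + 2*4))² = (-12 + 4*(1 + 8))² = (-12 + 4*9)² = (-12 + 36)² = 24² = 576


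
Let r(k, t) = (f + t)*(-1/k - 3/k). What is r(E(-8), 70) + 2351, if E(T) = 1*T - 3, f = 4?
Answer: 26157/11 ≈ 2377.9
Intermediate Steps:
E(T) = -3 + T (E(T) = T - 3 = -3 + T)
r(k, t) = -4*(4 + t)/k (r(k, t) = (4 + t)*(-1/k - 3/k) = (4 + t)*(-4/k) = -4*(4 + t)/k)
r(E(-8), 70) + 2351 = 4*(-4 - 1*70)/(-3 - 8) + 2351 = 4*(-4 - 70)/(-11) + 2351 = 4*(-1/11)*(-74) + 2351 = 296/11 + 2351 = 26157/11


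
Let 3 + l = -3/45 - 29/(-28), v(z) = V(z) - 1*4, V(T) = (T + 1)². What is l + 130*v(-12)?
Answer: 6387347/420 ≈ 15208.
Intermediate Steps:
V(T) = (1 + T)²
v(z) = -4 + (1 + z)² (v(z) = (1 + z)² - 1*4 = (1 + z)² - 4 = -4 + (1 + z)²)
l = -853/420 (l = -3 + (-3/45 - 29/(-28)) = -3 + (-3*1/45 - 29*(-1/28)) = -3 + (-1/15 + 29/28) = -3 + 407/420 = -853/420 ≈ -2.0310)
l + 130*v(-12) = -853/420 + 130*(-4 + (1 - 12)²) = -853/420 + 130*(-4 + (-11)²) = -853/420 + 130*(-4 + 121) = -853/420 + 130*117 = -853/420 + 15210 = 6387347/420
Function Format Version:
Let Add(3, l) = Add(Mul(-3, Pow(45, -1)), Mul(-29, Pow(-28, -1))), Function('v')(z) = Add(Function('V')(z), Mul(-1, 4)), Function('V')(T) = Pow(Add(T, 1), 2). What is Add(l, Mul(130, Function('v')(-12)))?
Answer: Rational(6387347, 420) ≈ 15208.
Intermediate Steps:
Function('V')(T) = Pow(Add(1, T), 2)
Function('v')(z) = Add(-4, Pow(Add(1, z), 2)) (Function('v')(z) = Add(Pow(Add(1, z), 2), Mul(-1, 4)) = Add(Pow(Add(1, z), 2), -4) = Add(-4, Pow(Add(1, z), 2)))
l = Rational(-853, 420) (l = Add(-3, Add(Mul(-3, Pow(45, -1)), Mul(-29, Pow(-28, -1)))) = Add(-3, Add(Mul(-3, Rational(1, 45)), Mul(-29, Rational(-1, 28)))) = Add(-3, Add(Rational(-1, 15), Rational(29, 28))) = Add(-3, Rational(407, 420)) = Rational(-853, 420) ≈ -2.0310)
Add(l, Mul(130, Function('v')(-12))) = Add(Rational(-853, 420), Mul(130, Add(-4, Pow(Add(1, -12), 2)))) = Add(Rational(-853, 420), Mul(130, Add(-4, Pow(-11, 2)))) = Add(Rational(-853, 420), Mul(130, Add(-4, 121))) = Add(Rational(-853, 420), Mul(130, 117)) = Add(Rational(-853, 420), 15210) = Rational(6387347, 420)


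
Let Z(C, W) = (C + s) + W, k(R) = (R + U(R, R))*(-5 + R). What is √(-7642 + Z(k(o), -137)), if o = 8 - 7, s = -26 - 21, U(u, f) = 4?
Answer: I*√7846 ≈ 88.578*I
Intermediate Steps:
s = -47
o = 1
k(R) = (-5 + R)*(4 + R) (k(R) = (R + 4)*(-5 + R) = (4 + R)*(-5 + R) = (-5 + R)*(4 + R))
Z(C, W) = -47 + C + W (Z(C, W) = (C - 47) + W = (-47 + C) + W = -47 + C + W)
√(-7642 + Z(k(o), -137)) = √(-7642 + (-47 + (-20 + 1² - 1*1) - 137)) = √(-7642 + (-47 + (-20 + 1 - 1) - 137)) = √(-7642 + (-47 - 20 - 137)) = √(-7642 - 204) = √(-7846) = I*√7846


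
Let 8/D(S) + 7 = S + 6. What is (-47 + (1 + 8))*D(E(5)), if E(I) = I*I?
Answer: -38/3 ≈ -12.667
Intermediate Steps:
E(I) = I**2
D(S) = 8/(-1 + S) (D(S) = 8/(-7 + (S + 6)) = 8/(-7 + (6 + S)) = 8/(-1 + S))
(-47 + (1 + 8))*D(E(5)) = (-47 + (1 + 8))*(8/(-1 + 5**2)) = (-47 + 9)*(8/(-1 + 25)) = -304/24 = -38*1/3 = -38/3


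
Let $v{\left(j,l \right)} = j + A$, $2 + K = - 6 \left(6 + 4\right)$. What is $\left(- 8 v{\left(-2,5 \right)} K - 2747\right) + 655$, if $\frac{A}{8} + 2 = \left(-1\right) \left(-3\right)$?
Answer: $884$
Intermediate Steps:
$K = -62$ ($K = -2 - 6 \left(6 + 4\right) = -2 - 60 = -62$)
$A = 8$ ($A = -16 + 8 \left(\left(-1\right) \left(-3\right)\right) = -16 + 8 \cdot 3 = -16 + 24 = 8$)
$v{\left(j,l \right)} = 8 + j$ ($v{\left(j,l \right)} = j + 8 = 8 + j$)
$\left(- 8 v{\left(-2,5 \right)} K - 2747\right) + 655 = \left(- 8 \left(8 - 2\right) \left(-62\right) - 2747\right) + 655 = \left(\left(-8\right) 6 \left(-62\right) - 2747\right) + 655 = \left(\left(-48\right) \left(-62\right) - 2747\right) + 655 = \left(2976 - 2747\right) + 655 = 229 + 655 = 884$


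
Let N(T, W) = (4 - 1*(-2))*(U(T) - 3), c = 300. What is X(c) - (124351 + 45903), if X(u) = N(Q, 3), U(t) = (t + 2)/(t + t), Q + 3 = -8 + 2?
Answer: -510809/3 ≈ -1.7027e+5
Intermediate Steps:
Q = -9 (Q = -3 + (-8 + 2) = -3 - 6 = -9)
U(t) = (2 + t)/(2*t) (U(t) = (2 + t)/((2*t)) = (2 + t)*(1/(2*t)) = (2 + t)/(2*t))
N(T, W) = -18 + 3*(2 + T)/T (N(T, W) = (4 - 1*(-2))*((2 + T)/(2*T) - 3) = (4 + 2)*(-3 + (2 + T)/(2*T)) = 6*(-3 + (2 + T)/(2*T)) = -18 + 3*(2 + T)/T)
X(u) = -47/3 (X(u) = -15 + 6/(-9) = -15 + 6*(-⅑) = -15 - ⅔ = -47/3)
X(c) - (124351 + 45903) = -47/3 - (124351 + 45903) = -47/3 - 1*170254 = -47/3 - 170254 = -510809/3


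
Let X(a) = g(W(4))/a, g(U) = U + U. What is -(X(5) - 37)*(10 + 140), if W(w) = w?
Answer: 5310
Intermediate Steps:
g(U) = 2*U
X(a) = 8/a (X(a) = (2*4)/a = 8/a)
-(X(5) - 37)*(10 + 140) = -(8/5 - 37)*(10 + 140) = -(8*(1/5) - 37)*150 = -(8/5 - 37)*150 = -(-177)*150/5 = -1*(-5310) = 5310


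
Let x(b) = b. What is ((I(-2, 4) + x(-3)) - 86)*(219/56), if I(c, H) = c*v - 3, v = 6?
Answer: -2847/7 ≈ -406.71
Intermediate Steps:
I(c, H) = -3 + 6*c (I(c, H) = c*6 - 3 = 6*c - 3 = -3 + 6*c)
((I(-2, 4) + x(-3)) - 86)*(219/56) = (((-3 + 6*(-2)) - 3) - 86)*(219/56) = (((-3 - 12) - 3) - 86)*(219*(1/56)) = ((-15 - 3) - 86)*(219/56) = (-18 - 86)*(219/56) = -104*219/56 = -2847/7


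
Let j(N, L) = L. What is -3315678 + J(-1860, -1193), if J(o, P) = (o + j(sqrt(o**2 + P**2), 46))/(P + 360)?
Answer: -2761957960/833 ≈ -3.3157e+6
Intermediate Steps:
J(o, P) = (46 + o)/(360 + P) (J(o, P) = (o + 46)/(P + 360) = (46 + o)/(360 + P))
-3315678 + J(-1860, -1193) = -3315678 + (46 - 1860)/(360 - 1193) = -3315678 - 1814/(-833) = -3315678 - 1/833*(-1814) = -3315678 + 1814/833 = -2761957960/833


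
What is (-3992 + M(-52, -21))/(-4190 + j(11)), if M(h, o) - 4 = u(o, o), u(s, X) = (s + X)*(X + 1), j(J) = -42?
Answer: 787/1058 ≈ 0.74386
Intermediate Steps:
u(s, X) = (1 + X)*(X + s) (u(s, X) = (X + s)*(1 + X) = (1 + X)*(X + s))
M(h, o) = 4 + 2*o + 2*o² (M(h, o) = 4 + (o + o + o² + o*o) = 4 + (o + o + o² + o²) = 4 + (2*o + 2*o²) = 4 + 2*o + 2*o²)
(-3992 + M(-52, -21))/(-4190 + j(11)) = (-3992 + (4 + 2*(-21) + 2*(-21)²))/(-4190 - 42) = (-3992 + (4 - 42 + 2*441))/(-4232) = (-3992 + (4 - 42 + 882))*(-1/4232) = (-3992 + 844)*(-1/4232) = -3148*(-1/4232) = 787/1058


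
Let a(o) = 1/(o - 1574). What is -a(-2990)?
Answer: 1/4564 ≈ 0.00021911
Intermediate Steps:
a(o) = 1/(-1574 + o)
-a(-2990) = -1/(-1574 - 2990) = -1/(-4564) = -1*(-1/4564) = 1/4564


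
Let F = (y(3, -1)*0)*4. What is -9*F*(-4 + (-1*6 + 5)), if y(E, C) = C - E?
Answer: 0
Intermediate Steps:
F = 0 (F = ((-1 - 1*3)*0)*4 = ((-1 - 3)*0)*4 = -4*0*4 = 0*4 = 0)
-9*F*(-4 + (-1*6 + 5)) = -0*(-4 + (-1*6 + 5)) = -0*(-4 + (-6 + 5)) = -0*(-4 - 1) = -0*(-5) = -9*0 = 0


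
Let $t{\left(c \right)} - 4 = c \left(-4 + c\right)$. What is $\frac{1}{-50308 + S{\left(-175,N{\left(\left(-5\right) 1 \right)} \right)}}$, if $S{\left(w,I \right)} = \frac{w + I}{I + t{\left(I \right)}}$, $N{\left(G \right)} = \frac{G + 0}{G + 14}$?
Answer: $- \frac{121}{6090823} \approx -1.9866 \cdot 10^{-5}$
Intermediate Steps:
$N{\left(G \right)} = \frac{G}{14 + G}$
$t{\left(c \right)} = 4 + c \left(-4 + c\right)$
$S{\left(w,I \right)} = \frac{I + w}{4 + I^{2} - 3 I}$ ($S{\left(w,I \right)} = \frac{w + I}{I + \left(4 + I^{2} - 4 I\right)} = \frac{I + w}{4 + I^{2} - 3 I}$)
$\frac{1}{-50308 + S{\left(-175,N{\left(\left(-5\right) 1 \right)} \right)}} = \frac{1}{-50308 + \frac{\frac{\left(-5\right) 1}{14 - 5} - 175}{4 + \left(\frac{\left(-5\right) 1}{14 - 5}\right)^{2} - 3 \frac{\left(-5\right) 1}{14 - 5}}} = \frac{1}{-50308 + \frac{- \frac{5}{14 - 5} - 175}{4 + \left(- \frac{5}{14 - 5}\right)^{2} - 3 \left(- \frac{5}{14 - 5}\right)}} = \frac{1}{-50308 + \frac{- \frac{5}{9} - 175}{4 + \left(- \frac{5}{9}\right)^{2} - 3 \left(- \frac{5}{9}\right)}} = \frac{1}{-50308 + \frac{\left(-5\right) \frac{1}{9} - 175}{4 + \left(\left(-5\right) \frac{1}{9}\right)^{2} - 3 \left(\left(-5\right) \frac{1}{9}\right)}} = \frac{1}{-50308 + \frac{- \frac{5}{9} - 175}{4 + \left(- \frac{5}{9}\right)^{2} - - \frac{5}{3}}} = \frac{1}{-50308 + \frac{1}{4 + \frac{25}{81} + \frac{5}{3}} \left(- \frac{1580}{9}\right)} = \frac{1}{-50308 + \frac{1}{\frac{484}{81}} \left(- \frac{1580}{9}\right)} = \frac{1}{-50308 + \frac{81}{484} \left(- \frac{1580}{9}\right)} = \frac{1}{-50308 - \frac{3555}{121}} = \frac{1}{- \frac{6090823}{121}} = - \frac{121}{6090823}$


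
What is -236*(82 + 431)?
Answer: -121068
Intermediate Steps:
-236*(82 + 431) = -236*513 = -121068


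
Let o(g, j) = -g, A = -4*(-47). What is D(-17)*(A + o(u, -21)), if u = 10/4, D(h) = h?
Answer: -6307/2 ≈ -3153.5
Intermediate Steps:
A = 188
u = 5/2 (u = 10*(¼) = 5/2 ≈ 2.5000)
D(-17)*(A + o(u, -21)) = -17*(188 - 1*5/2) = -17*(188 - 5/2) = -17*371/2 = -6307/2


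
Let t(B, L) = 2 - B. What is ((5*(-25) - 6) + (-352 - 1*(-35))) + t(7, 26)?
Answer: -453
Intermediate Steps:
((5*(-25) - 6) + (-352 - 1*(-35))) + t(7, 26) = ((5*(-25) - 6) + (-352 - 1*(-35))) + (2 - 1*7) = ((-125 - 6) + (-352 + 35)) + (2 - 7) = (-131 - 317) - 5 = -448 - 5 = -453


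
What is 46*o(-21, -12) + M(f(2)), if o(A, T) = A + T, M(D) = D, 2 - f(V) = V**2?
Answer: -1520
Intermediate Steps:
f(V) = 2 - V**2
46*o(-21, -12) + M(f(2)) = 46*(-21 - 12) + (2 - 1*2**2) = 46*(-33) + (2 - 1*4) = -1518 + (2 - 4) = -1518 - 2 = -1520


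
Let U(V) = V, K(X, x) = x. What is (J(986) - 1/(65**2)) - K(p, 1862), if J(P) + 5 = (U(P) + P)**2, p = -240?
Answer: 16422224324/4225 ≈ 3.8869e+6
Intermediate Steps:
J(P) = -5 + 4*P**2 (J(P) = -5 + (P + P)**2 = -5 + (2*P)**2 = -5 + 4*P**2)
(J(986) - 1/(65**2)) - K(p, 1862) = ((-5 + 4*986**2) - 1/(65**2)) - 1*1862 = ((-5 + 4*972196) - 1/4225) - 1862 = ((-5 + 3888784) - 1*1/4225) - 1862 = (3888779 - 1/4225) - 1862 = 16430091274/4225 - 1862 = 16422224324/4225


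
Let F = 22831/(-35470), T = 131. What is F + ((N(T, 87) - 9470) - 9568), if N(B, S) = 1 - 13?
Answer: -675726331/35470 ≈ -19051.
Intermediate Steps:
N(B, S) = -12
F = -22831/35470 (F = 22831*(-1/35470) = -22831/35470 ≈ -0.64367)
F + ((N(T, 87) - 9470) - 9568) = -22831/35470 + ((-12 - 9470) - 9568) = -22831/35470 + (-9482 - 9568) = -22831/35470 - 19050 = -675726331/35470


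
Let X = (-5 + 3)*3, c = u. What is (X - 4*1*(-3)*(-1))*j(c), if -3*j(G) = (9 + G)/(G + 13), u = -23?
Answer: 42/5 ≈ 8.4000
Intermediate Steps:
c = -23
j(G) = -(9 + G)/(3*(13 + G)) (j(G) = -(9 + G)/(3*(G + 13)) = -(9 + G)/(3*(13 + G)))
X = -6 (X = -2*3 = -6)
(X - 4*1*(-3)*(-1))*j(c) = (-6 - 4*1*(-3)*(-1))*((-9 - 1*(-23))/(3*(13 - 23))) = (-6 - (-12)*(-1))*((1/3)*(-9 + 23)/(-10)) = (-6 - 4*3)*((1/3)*(-1/10)*14) = (-6 - 12)*(-7/15) = -18*(-7/15) = 42/5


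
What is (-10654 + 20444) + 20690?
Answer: 30480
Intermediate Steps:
(-10654 + 20444) + 20690 = 9790 + 20690 = 30480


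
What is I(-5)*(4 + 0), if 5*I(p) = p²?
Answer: 20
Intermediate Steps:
I(p) = p²/5
I(-5)*(4 + 0) = ((⅕)*(-5)²)*(4 + 0) = ((⅕)*25)*4 = 5*4 = 20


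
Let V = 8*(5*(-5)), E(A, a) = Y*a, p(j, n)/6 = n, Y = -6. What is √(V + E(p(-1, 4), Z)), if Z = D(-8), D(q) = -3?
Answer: I*√182 ≈ 13.491*I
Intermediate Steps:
p(j, n) = 6*n
Z = -3
E(A, a) = -6*a
V = -200 (V = 8*(-25) = -200)
√(V + E(p(-1, 4), Z)) = √(-200 - 6*(-3)) = √(-200 + 18) = √(-182) = I*√182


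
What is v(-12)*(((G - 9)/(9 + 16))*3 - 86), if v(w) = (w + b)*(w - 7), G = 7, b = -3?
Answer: -122892/5 ≈ -24578.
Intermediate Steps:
v(w) = (-7 + w)*(-3 + w) (v(w) = (w - 3)*(w - 7) = (-3 + w)*(-7 + w) = (-7 + w)*(-3 + w))
v(-12)*(((G - 9)/(9 + 16))*3 - 86) = (21 + (-12)**2 - 10*(-12))*(((7 - 9)/(9 + 16))*3 - 86) = (21 + 144 + 120)*(-2/25*3 - 86) = 285*(-2*1/25*3 - 86) = 285*(-2/25*3 - 86) = 285*(-6/25 - 86) = 285*(-2156/25) = -122892/5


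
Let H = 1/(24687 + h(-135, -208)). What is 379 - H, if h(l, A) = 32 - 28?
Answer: 9357888/24691 ≈ 379.00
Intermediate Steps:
h(l, A) = 4
H = 1/24691 (H = 1/(24687 + 4) = 1/24691 ≈ 4.0501e-5)
379 - H = 379 - 1*1/24691 = 379 - 1/24691 = 9357888/24691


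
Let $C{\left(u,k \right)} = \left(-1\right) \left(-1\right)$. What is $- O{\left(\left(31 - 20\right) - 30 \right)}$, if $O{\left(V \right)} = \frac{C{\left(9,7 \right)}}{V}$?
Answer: $\frac{1}{19} \approx 0.052632$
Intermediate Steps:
$C{\left(u,k \right)} = 1$
$O{\left(V \right)} = \frac{1}{V}$ ($O{\left(V \right)} = 1 \frac{1}{V} = \frac{1}{V}$)
$- O{\left(\left(31 - 20\right) - 30 \right)} = - \frac{1}{\left(31 - 20\right) - 30} = - \frac{1}{11 - 30} = - \frac{1}{-19} = \left(-1\right) \left(- \frac{1}{19}\right) = \frac{1}{19}$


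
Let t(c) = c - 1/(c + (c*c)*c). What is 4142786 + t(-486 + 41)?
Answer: 365029592395371/88121570 ≈ 4.1423e+6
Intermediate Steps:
t(c) = c - 1/(c + c³) (t(c) = c - 1/(c + c²*c) = c - 1/(c + c³))
4142786 + t(-486 + 41) = 4142786 + (-1 + (-486 + 41)² + (-486 + 41)⁴)/((-486 + 41) + (-486 + 41)³) = 4142786 + (-1 + (-445)² + (-445)⁴)/(-445 + (-445)³) = 4142786 + (-1 + 198025 + 39213900625)/(-445 - 88121125) = 4142786 + 39214098649/(-88121570) = 4142786 - 1/88121570*39214098649 = 4142786 - 39214098649/88121570 = 365029592395371/88121570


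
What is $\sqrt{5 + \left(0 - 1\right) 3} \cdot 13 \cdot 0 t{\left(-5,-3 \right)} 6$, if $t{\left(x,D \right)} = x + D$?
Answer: $0$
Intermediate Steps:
$t{\left(x,D \right)} = D + x$
$\sqrt{5 + \left(0 - 1\right) 3} \cdot 13 \cdot 0 t{\left(-5,-3 \right)} 6 = \sqrt{5 + \left(0 - 1\right) 3} \cdot 13 \cdot 0 \left(-3 - 5\right) 6 = \sqrt{5 - 3} \cdot 13 \cdot 0 \left(-8\right) 6 = \sqrt{5 - 3} \cdot 13 \cdot 0 \cdot 6 = \sqrt{2} \cdot 13 \cdot 0 = 13 \sqrt{2} \cdot 0 = 0$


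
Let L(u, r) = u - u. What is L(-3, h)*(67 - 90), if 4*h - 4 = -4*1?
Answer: 0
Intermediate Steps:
h = 0 (h = 1 + (-4*1)/4 = 1 + (¼)*(-4) = 1 - 1 = 0)
L(u, r) = 0
L(-3, h)*(67 - 90) = 0*(67 - 90) = 0*(-23) = 0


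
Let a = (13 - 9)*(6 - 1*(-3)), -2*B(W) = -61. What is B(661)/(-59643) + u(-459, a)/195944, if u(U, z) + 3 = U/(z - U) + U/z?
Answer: -1533614407/2571071358240 ≈ -0.00059649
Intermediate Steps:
B(W) = 61/2 (B(W) = -1/2*(-61) = 61/2)
a = 36 (a = 4*(6 + 3) = 4*9 = 36)
u(U, z) = -3 + U/z + U/(z - U) (u(U, z) = -3 + (U/(z - U) + U/z) = -3 + (U/z + U/(z - U)) = -3 + U/z + U/(z - U))
B(661)/(-59643) + u(-459, a)/195944 = (61/2)/(-59643) + (((-459)**2 + 3*36**2 - 5*(-459)*36)/(36*(-459 - 1*36)))/195944 = (61/2)*(-1/59643) + ((210681 + 3*1296 + 82620)/(36*(-459 - 36)))*(1/195944) = -61/119286 + ((1/36)*(210681 + 3888 + 82620)/(-495))*(1/195944) = -61/119286 + ((1/36)*(-1/495)*297189)*(1/195944) = -61/119286 - 3669/220*1/195944 = -61/119286 - 3669/43107680 = -1533614407/2571071358240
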